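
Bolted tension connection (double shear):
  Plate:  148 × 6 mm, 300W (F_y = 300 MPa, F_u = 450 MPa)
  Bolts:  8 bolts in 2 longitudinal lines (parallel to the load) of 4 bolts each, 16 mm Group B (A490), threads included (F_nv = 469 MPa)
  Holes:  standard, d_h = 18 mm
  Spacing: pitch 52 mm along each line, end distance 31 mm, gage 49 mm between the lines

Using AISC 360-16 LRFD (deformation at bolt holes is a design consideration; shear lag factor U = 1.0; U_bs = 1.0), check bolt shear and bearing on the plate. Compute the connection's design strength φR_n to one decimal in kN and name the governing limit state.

573.5 kN (bearing governs)

Bolt shear: A_b = π(16)²/4 = 201.06 mm². φR_n = 0.75 × 469 × 201.06 × 8 × 2 = 1131.6 kN.
Bearing (6 mm plate, F_u = 450 MPa): end bolts L_c = 31 − 18/2 = 22, R_n = min(1.2×22×6×450, 2.4×16×6×450) = 71.28 kN/bolt; interior L_c = 52 − 18 = 34, R_n = 103.68 kN/bolt. φR_n = 0.75 × (2×71.28 + 6×103.68) = 573.5 kN.
Governing: min(1131.6, 573.5) = 573.5 kN → bearing.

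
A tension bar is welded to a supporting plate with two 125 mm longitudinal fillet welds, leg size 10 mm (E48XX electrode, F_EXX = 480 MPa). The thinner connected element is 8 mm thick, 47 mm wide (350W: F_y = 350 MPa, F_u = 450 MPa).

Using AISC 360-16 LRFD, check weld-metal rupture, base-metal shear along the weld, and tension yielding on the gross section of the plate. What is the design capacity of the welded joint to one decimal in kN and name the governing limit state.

Weld metal: throat = 0.707×10 = 7.07 mm, L = 2×125 = 250 mm. φR_n = 0.75 × 0.6 × 480 × 7.07 × 250 = 381.8 kN.
Base metal shear (8 mm plate): yield φR_n = 1.0×0.6×350×8×250 = 420.0 kN; rupture φR_n = 0.75×0.6×450×8×250 = 405.0 kN; take 405.0 kN (rupture).
Tension yield (gross): A_g = 47×8 = 376 mm². φR_n = 0.90 × 350 × 376 = 118.4 kN.
Governing: min(381.8, 405.0, 118.4) = 118.4 kN → gross-section yield.

118.4 kN (gross-section yield governs)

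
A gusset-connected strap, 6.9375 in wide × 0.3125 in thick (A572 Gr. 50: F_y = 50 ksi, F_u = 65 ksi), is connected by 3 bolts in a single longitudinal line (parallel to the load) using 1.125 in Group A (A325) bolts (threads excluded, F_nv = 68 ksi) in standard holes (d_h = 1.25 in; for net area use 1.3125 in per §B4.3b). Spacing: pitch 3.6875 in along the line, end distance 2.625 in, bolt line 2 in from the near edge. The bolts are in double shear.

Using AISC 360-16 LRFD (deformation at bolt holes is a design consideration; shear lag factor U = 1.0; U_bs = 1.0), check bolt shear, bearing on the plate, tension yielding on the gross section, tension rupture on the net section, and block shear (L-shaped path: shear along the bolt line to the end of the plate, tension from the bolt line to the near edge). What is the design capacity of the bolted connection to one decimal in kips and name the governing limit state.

Bolt shear: A_b = π(1.125)²/4 = 0.99402 in². φR_n = 0.75 × 68 × 0.99402 × 3 × 2 = 304.2 kips.
Bearing (0.3125 in plate, F_u = 65 ksi): end bolts L_c = 2.625 − 1.25/2 = 2, R_n = min(1.2×2×0.3125×65, 2.4×1.125×0.3125×65) = 48.75 kips/bolt; interior L_c = 3.6875 − 1.25 = 2.4375, R_n = 54.844 kips/bolt. φR_n = 0.75 × (1×48.75 + 2×54.844) = 118.8 kips.
Tension yield (gross): A_g = 6.9375×0.3125 = 2.168 in². φR_n = 0.90 × 50 × 2.168 = 97.6 kips.
Tension rupture (net): A_n = (6.9375 − 1×1.3125)×0.3125 = 1.7578 in² (U = 1.0, A_e = A_n). φR_n = 0.75 × 65 × 1.7578 = 85.7 kips.
Block shear: shear path 1×[2.625+2×3.6875] = 1×10 in, A_gv = 3.125, A_nv = 1×(10 − 2.5×1.3125)×0.3125 = 2.0996 in²; tension to near edge: (2 − 0.5×1.3125)×0.3125 = 0.41992 in². R_n = min(0.6×65×2.0996, 0.6×50×3.125) + 1.0×65×0.41992 = min(81.884, 93.75) + 27.295 = 109.18 kips. φR_n = 0.75 × 109.18 = 81.9 kips.
Governing: min(304.2, 118.8, 97.6, 85.7, 81.9) = 81.9 kips → block shear.

81.9 kips (block shear governs)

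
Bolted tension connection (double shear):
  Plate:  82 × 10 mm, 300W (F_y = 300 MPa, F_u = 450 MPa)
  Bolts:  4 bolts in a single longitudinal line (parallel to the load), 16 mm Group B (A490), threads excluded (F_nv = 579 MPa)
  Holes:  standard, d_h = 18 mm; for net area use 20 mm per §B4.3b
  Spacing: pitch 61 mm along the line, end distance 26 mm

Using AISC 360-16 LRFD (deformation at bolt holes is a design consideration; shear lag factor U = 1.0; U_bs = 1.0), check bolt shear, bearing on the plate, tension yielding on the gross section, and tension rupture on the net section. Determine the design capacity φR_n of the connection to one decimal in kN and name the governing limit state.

209.3 kN (net-section rupture governs)

Bolt shear: A_b = π(16)²/4 = 201.06 mm². φR_n = 0.75 × 579 × 201.06 × 4 × 2 = 698.5 kN.
Bearing (10 mm plate, F_u = 450 MPa): end bolts L_c = 26 − 18/2 = 17, R_n = min(1.2×17×10×450, 2.4×16×10×450) = 91.8 kN/bolt; interior L_c = 61 − 18 = 43, R_n = 172.8 kN/bolt. φR_n = 0.75 × (1×91.8 + 3×172.8) = 457.7 kN.
Tension yield (gross): A_g = 82×10 = 820 mm². φR_n = 0.90 × 300 × 820 = 221.4 kN.
Tension rupture (net): A_n = (82 − 1×20)×10 = 620 mm² (U = 1.0, A_e = A_n). φR_n = 0.75 × 450 × 620 = 209.3 kN.
Governing: min(698.5, 457.7, 221.4, 209.3) = 209.3 kN → net-section rupture.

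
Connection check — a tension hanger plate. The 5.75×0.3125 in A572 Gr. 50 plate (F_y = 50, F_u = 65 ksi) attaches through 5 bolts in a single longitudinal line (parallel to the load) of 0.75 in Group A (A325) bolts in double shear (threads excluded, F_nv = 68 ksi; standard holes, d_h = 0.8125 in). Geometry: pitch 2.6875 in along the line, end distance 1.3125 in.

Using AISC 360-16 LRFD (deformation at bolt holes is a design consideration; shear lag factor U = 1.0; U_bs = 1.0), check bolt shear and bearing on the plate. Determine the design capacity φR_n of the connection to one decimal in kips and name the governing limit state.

Bolt shear: A_b = π(0.75)²/4 = 0.44179 in². φR_n = 0.75 × 68 × 0.44179 × 5 × 2 = 225.3 kips.
Bearing (0.3125 in plate, F_u = 65 ksi): end bolts L_c = 1.3125 − 0.8125/2 = 0.90625, R_n = min(1.2×0.90625×0.3125×65, 2.4×0.75×0.3125×65) = 22.09 kips/bolt; interior L_c = 2.6875 − 0.8125 = 1.875, R_n = 36.563 kips/bolt. φR_n = 0.75 × (1×22.09 + 4×36.563) = 126.3 kips.
Governing: min(225.3, 126.3) = 126.3 kips → bearing.

126.3 kips (bearing governs)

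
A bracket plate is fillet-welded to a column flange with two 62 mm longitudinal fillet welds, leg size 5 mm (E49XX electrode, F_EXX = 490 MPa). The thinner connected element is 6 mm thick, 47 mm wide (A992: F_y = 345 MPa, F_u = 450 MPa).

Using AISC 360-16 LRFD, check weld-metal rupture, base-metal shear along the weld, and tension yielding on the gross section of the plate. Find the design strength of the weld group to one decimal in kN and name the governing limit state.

Weld metal: throat = 0.707×5 = 3.535 mm, L = 2×62 = 124 mm. φR_n = 0.75 × 0.6 × 490 × 3.535 × 124 = 96.7 kN.
Base metal shear (6 mm plate): yield φR_n = 1.0×0.6×345×6×124 = 154.0 kN; rupture φR_n = 0.75×0.6×450×6×124 = 150.7 kN; take 150.7 kN (rupture).
Tension yield (gross): A_g = 47×6 = 282 mm². φR_n = 0.90 × 345 × 282 = 87.6 kN.
Governing: min(96.7, 150.7, 87.6) = 87.6 kN → gross-section yield.

87.6 kN (gross-section yield governs)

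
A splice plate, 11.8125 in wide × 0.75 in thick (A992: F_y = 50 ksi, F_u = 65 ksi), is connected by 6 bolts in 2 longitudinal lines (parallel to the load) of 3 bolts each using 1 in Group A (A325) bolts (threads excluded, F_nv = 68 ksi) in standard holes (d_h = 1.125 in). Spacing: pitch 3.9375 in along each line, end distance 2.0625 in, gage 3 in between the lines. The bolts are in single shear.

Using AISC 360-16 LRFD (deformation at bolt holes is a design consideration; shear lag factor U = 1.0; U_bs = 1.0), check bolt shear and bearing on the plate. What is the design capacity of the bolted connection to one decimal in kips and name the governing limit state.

240.3 kips (bolt shear governs)

Bolt shear: A_b = π(1)²/4 = 0.7854 in². φR_n = 0.75 × 68 × 0.7854 × 6 × 1 = 240.3 kips.
Bearing (0.75 in plate, F_u = 65 ksi): end bolts L_c = 2.0625 − 1.125/2 = 1.5, R_n = min(1.2×1.5×0.75×65, 2.4×1×0.75×65) = 87.75 kips/bolt; interior L_c = 3.9375 − 1.125 = 2.8125, R_n = 117 kips/bolt. φR_n = 0.75 × (2×87.75 + 4×117) = 482.6 kips.
Governing: min(240.3, 482.6) = 240.3 kips → bolt shear.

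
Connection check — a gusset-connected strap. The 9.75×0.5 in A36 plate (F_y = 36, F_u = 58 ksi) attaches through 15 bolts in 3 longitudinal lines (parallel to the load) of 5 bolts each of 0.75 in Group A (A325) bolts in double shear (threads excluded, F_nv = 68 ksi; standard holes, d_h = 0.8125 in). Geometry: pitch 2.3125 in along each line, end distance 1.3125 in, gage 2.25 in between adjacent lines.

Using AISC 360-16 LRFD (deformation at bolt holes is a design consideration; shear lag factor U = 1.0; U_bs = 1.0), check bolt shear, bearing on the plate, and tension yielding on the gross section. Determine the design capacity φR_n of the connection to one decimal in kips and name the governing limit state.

158.0 kips (gross-section yield governs)

Bolt shear: A_b = π(0.75)²/4 = 0.44179 in². φR_n = 0.75 × 68 × 0.44179 × 15 × 2 = 675.9 kips.
Bearing (0.5 in plate, F_u = 58 ksi): end bolts L_c = 1.3125 − 0.8125/2 = 0.90625, R_n = min(1.2×0.90625×0.5×58, 2.4×0.75×0.5×58) = 31.538 kips/bolt; interior L_c = 2.3125 − 0.8125 = 1.5, R_n = 52.2 kips/bolt. φR_n = 0.75 × (3×31.538 + 12×52.2) = 540.8 kips.
Tension yield (gross): A_g = 9.75×0.5 = 4.875 in². φR_n = 0.90 × 36 × 4.875 = 158.0 kips.
Governing: min(675.9, 540.8, 158.0) = 158.0 kips → gross-section yield.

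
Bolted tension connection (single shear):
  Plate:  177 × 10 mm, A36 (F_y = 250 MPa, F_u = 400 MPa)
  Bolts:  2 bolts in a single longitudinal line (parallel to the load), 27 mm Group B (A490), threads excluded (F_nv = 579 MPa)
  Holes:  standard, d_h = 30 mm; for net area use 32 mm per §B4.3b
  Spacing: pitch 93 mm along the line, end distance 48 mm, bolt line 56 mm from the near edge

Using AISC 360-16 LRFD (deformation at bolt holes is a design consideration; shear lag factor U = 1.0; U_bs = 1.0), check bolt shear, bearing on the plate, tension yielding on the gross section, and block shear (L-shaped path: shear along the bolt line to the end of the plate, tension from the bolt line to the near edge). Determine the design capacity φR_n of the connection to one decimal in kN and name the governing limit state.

278.6 kN (block shear governs)

Bolt shear: A_b = π(27)²/4 = 572.56 mm². φR_n = 0.75 × 579 × 572.56 × 2 × 1 = 497.3 kN.
Bearing (10 mm plate, F_u = 400 MPa): end bolts L_c = 48 − 30/2 = 33, R_n = min(1.2×33×10×400, 2.4×27×10×400) = 158.4 kN/bolt; interior L_c = 93 − 30 = 63, R_n = 259.2 kN/bolt. φR_n = 0.75 × (1×158.4 + 1×259.2) = 313.2 kN.
Tension yield (gross): A_g = 177×10 = 1770 mm². φR_n = 0.90 × 250 × 1770 = 398.3 kN.
Block shear: shear path 1×[48+1×93] = 1×141 mm, A_gv = 1410, A_nv = 1×(141 − 1.5×32)×10 = 930 mm²; tension to near edge: (56 − 0.5×32)×10 = 400 mm². R_n = min(0.6×400×930, 0.6×250×1410) + 1.0×400×400 = min(223.2, 211.5) + 160 = 371.5 kN. φR_n = 0.75 × 371.5 = 278.6 kN.
Governing: min(497.3, 313.2, 398.3, 278.6) = 278.6 kN → block shear.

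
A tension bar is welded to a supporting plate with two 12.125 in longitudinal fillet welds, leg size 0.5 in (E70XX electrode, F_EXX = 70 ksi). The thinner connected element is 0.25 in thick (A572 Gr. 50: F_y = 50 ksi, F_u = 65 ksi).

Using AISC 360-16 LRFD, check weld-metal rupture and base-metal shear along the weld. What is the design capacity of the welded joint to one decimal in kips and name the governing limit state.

177.3 kips (base-metal shear governs)

Weld metal: throat = 0.707×0.5 = 0.3535 in, L = 2×12.125 = 24.25 in. φR_n = 0.75 × 0.6 × 70 × 0.3535 × 24.25 = 270.0 kips.
Base metal shear (0.25 in plate): yield φR_n = 1.0×0.6×50×0.25×24.25 = 181.9 kips; rupture φR_n = 0.75×0.6×65×0.25×24.25 = 177.3 kips; take 177.3 kips (rupture).
Governing: min(270.0, 177.3) = 177.3 kips → base-metal shear.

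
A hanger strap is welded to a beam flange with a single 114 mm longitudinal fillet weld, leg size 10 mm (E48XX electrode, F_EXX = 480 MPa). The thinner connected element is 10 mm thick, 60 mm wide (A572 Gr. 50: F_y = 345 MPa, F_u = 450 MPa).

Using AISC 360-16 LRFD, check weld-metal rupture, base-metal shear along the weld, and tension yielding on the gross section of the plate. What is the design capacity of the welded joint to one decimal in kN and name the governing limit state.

174.1 kN (weld metal governs)

Weld metal: throat = 0.707×10 = 7.07 mm, L = 114 mm. φR_n = 0.75 × 0.6 × 480 × 7.07 × 114 = 174.1 kN.
Base metal shear (10 mm plate): yield φR_n = 1.0×0.6×345×10×114 = 236.0 kN; rupture φR_n = 0.75×0.6×450×10×114 = 230.9 kN; take 230.9 kN (rupture).
Tension yield (gross): A_g = 60×10 = 600 mm². φR_n = 0.90 × 345 × 600 = 186.3 kN.
Governing: min(174.1, 230.9, 186.3) = 174.1 kN → weld metal.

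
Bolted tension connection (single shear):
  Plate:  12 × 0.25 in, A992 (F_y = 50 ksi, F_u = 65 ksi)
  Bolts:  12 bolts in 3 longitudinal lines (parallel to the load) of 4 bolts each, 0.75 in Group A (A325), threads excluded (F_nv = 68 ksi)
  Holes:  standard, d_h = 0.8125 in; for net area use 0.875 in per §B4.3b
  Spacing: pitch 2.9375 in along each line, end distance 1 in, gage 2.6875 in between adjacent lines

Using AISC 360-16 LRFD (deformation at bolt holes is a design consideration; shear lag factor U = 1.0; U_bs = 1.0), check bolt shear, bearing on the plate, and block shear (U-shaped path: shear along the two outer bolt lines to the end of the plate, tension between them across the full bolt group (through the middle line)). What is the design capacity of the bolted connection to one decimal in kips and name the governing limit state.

142.9 kips (block shear governs)

Bolt shear: A_b = π(0.75)²/4 = 0.44179 in². φR_n = 0.75 × 68 × 0.44179 × 12 × 1 = 270.4 kips.
Bearing (0.25 in plate, F_u = 65 ksi): end bolts L_c = 1 − 0.8125/2 = 0.59375, R_n = min(1.2×0.59375×0.25×65, 2.4×0.75×0.25×65) = 11.578 kips/bolt; interior L_c = 2.9375 − 0.8125 = 2.125, R_n = 29.25 kips/bolt. φR_n = 0.75 × (3×11.578 + 9×29.25) = 223.5 kips.
Block shear: shear path 2×[1+3×2.9375] = 2×9.8125 in, A_gv = 4.9063, A_nv = 2×(9.8125 − 3.5×0.875)×0.25 = 3.375 in²; tension across gage: (5.375 − 2×0.875)×0.25 = 0.90625 in². R_n = min(0.6×65×3.375, 0.6×50×4.9063) + 1.0×65×0.90625 = min(131.63, 147.19) + 58.906 = 190.54 kips. φR_n = 0.75 × 190.54 = 142.9 kips.
Governing: min(270.4, 223.5, 142.9) = 142.9 kips → block shear.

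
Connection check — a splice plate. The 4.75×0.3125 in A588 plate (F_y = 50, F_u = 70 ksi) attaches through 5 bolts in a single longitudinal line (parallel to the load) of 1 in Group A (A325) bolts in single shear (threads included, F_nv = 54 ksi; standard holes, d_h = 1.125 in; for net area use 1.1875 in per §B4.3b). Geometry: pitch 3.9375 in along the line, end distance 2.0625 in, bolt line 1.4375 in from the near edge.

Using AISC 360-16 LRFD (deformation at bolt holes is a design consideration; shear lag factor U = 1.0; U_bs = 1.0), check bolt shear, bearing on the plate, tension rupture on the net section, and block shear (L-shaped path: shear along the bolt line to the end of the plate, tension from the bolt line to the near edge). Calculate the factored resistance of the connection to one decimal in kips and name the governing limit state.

58.4 kips (net-section rupture governs)

Bolt shear: A_b = π(1)²/4 = 0.7854 in². φR_n = 0.75 × 54 × 0.7854 × 5 × 1 = 159.0 kips.
Bearing (0.3125 in plate, F_u = 70 ksi): end bolts L_c = 2.0625 − 1.125/2 = 1.5, R_n = min(1.2×1.5×0.3125×70, 2.4×1×0.3125×70) = 39.375 kips/bolt; interior L_c = 3.9375 − 1.125 = 2.8125, R_n = 52.5 kips/bolt. φR_n = 0.75 × (1×39.375 + 4×52.5) = 187.0 kips.
Tension rupture (net): A_n = (4.75 − 1×1.1875)×0.3125 = 1.1133 in² (U = 1.0, A_e = A_n). φR_n = 0.75 × 70 × 1.1133 = 58.4 kips.
Block shear: shear path 1×[2.0625+4×3.9375] = 1×17.8125 in, A_gv = 5.5664, A_nv = 1×(17.8125 − 4.5×1.1875)×0.3125 = 3.8965 in²; tension to near edge: (1.4375 − 0.5×1.1875)×0.3125 = 0.26367 in². R_n = min(0.6×70×3.8965, 0.6×50×5.5664) + 1.0×70×0.26367 = min(163.65, 166.99) + 18.457 = 182.11 kips. φR_n = 0.75 × 182.11 = 136.6 kips.
Governing: min(159.0, 187.0, 58.4, 136.6) = 58.4 kips → net-section rupture.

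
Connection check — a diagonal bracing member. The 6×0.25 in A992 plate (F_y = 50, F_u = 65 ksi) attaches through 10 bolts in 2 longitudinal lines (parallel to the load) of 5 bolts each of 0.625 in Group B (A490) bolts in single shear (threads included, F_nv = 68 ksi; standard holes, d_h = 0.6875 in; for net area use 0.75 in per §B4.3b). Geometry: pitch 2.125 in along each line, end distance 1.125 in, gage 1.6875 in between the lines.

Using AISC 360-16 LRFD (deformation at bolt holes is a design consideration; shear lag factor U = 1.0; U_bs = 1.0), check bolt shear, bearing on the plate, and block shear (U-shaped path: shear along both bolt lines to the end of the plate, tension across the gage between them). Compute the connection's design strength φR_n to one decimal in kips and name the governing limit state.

Bolt shear: A_b = π(0.625)²/4 = 0.3068 in². φR_n = 0.75 × 68 × 0.3068 × 10 × 1 = 156.5 kips.
Bearing (0.25 in plate, F_u = 65 ksi): end bolts L_c = 1.125 − 0.6875/2 = 0.78125, R_n = min(1.2×0.78125×0.25×65, 2.4×0.625×0.25×65) = 15.234 kips/bolt; interior L_c = 2.125 − 0.6875 = 1.4375, R_n = 24.375 kips/bolt. φR_n = 0.75 × (2×15.234 + 8×24.375) = 169.1 kips.
Block shear: shear path 2×[1.125+4×2.125] = 2×9.625 in, A_gv = 4.8125, A_nv = 2×(9.625 − 4.5×0.75)×0.25 = 3.125 in²; tension across gage: (1.6875 − 1×0.75)×0.25 = 0.23438 in². R_n = min(0.6×65×3.125, 0.6×50×4.8125) + 1.0×65×0.23438 = min(121.88, 144.38) + 15.235 = 137.12 kips. φR_n = 0.75 × 137.12 = 102.8 kips.
Governing: min(156.5, 169.1, 102.8) = 102.8 kips → block shear.

102.8 kips (block shear governs)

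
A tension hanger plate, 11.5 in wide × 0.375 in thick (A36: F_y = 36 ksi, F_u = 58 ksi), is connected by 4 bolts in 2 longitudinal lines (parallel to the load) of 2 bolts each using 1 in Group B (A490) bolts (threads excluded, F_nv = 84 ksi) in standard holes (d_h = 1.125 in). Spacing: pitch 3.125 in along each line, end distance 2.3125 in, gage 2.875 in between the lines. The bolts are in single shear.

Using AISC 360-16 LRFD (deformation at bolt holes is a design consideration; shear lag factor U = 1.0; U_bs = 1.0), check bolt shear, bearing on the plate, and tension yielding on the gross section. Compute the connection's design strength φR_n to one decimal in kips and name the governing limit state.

Bolt shear: A_b = π(1)²/4 = 0.7854 in². φR_n = 0.75 × 84 × 0.7854 × 4 × 1 = 197.9 kips.
Bearing (0.375 in plate, F_u = 58 ksi): end bolts L_c = 2.3125 − 1.125/2 = 1.75, R_n = min(1.2×1.75×0.375×58, 2.4×1×0.375×58) = 45.675 kips/bolt; interior L_c = 3.125 − 1.125 = 2, R_n = 52.2 kips/bolt. φR_n = 0.75 × (2×45.675 + 2×52.2) = 146.8 kips.
Tension yield (gross): A_g = 11.5×0.375 = 4.3125 in². φR_n = 0.90 × 36 × 4.3125 = 139.7 kips.
Governing: min(197.9, 146.8, 139.7) = 139.7 kips → gross-section yield.

139.7 kips (gross-section yield governs)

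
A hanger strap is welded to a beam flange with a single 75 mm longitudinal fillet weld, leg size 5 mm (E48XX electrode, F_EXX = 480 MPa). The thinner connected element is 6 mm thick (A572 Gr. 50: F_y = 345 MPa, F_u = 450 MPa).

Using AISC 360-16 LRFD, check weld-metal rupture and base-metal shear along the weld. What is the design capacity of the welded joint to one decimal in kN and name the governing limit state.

Weld metal: throat = 0.707×5 = 3.535 mm, L = 75 mm. φR_n = 0.75 × 0.6 × 480 × 3.535 × 75 = 57.3 kN.
Base metal shear (6 mm plate): yield φR_n = 1.0×0.6×345×6×75 = 93.2 kN; rupture φR_n = 0.75×0.6×450×6×75 = 91.1 kN; take 91.1 kN (rupture).
Governing: min(57.3, 91.1) = 57.3 kN → weld metal.

57.3 kN (weld metal governs)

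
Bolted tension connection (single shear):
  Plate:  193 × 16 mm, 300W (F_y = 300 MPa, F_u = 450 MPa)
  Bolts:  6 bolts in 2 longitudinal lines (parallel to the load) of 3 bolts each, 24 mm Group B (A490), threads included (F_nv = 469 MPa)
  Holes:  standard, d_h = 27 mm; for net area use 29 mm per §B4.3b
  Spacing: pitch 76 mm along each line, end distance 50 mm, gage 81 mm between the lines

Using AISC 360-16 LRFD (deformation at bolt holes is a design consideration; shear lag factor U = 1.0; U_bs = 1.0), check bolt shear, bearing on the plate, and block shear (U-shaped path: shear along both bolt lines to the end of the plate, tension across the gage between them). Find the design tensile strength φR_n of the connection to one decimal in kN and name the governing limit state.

954.8 kN (bolt shear governs)

Bolt shear: A_b = π(24)²/4 = 452.39 mm². φR_n = 0.75 × 469 × 452.39 × 6 × 1 = 954.8 kN.
Bearing (16 mm plate, F_u = 450 MPa): end bolts L_c = 50 − 27/2 = 36.5, R_n = min(1.2×36.5×16×450, 2.4×24×16×450) = 315.36 kN/bolt; interior L_c = 76 − 27 = 49, R_n = 414.72 kN/bolt. φR_n = 0.75 × (2×315.36 + 4×414.72) = 1717.2 kN.
Block shear: shear path 2×[50+2×76] = 2×202 mm, A_gv = 6464, A_nv = 2×(202 − 2.5×29)×16 = 4144 mm²; tension across gage: (81 − 1×29)×16 = 832 mm². R_n = min(0.6×450×4144, 0.6×300×6464) + 1.0×450×832 = min(1118.9, 1163.5) + 374.4 = 1493.3 kN. φR_n = 0.75 × 1493.3 = 1120.0 kN.
Governing: min(954.8, 1717.2, 1120.0) = 954.8 kN → bolt shear.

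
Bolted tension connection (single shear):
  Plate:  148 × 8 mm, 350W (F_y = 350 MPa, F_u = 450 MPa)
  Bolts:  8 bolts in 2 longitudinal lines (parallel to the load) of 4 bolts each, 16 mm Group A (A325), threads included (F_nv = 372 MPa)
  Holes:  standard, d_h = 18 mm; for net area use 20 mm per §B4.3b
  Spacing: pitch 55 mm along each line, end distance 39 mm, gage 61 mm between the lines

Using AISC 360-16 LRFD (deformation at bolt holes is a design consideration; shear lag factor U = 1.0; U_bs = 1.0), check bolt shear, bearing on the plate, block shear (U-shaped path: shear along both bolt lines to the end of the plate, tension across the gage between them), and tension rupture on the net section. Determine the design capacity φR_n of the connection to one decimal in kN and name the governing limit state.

Bolt shear: A_b = π(16)²/4 = 201.06 mm². φR_n = 0.75 × 372 × 201.06 × 8 × 1 = 448.8 kN.
Bearing (8 mm plate, F_u = 450 MPa): end bolts L_c = 39 − 18/2 = 30, R_n = min(1.2×30×8×450, 2.4×16×8×450) = 129.6 kN/bolt; interior L_c = 55 − 18 = 37, R_n = 138.24 kN/bolt. φR_n = 0.75 × (2×129.6 + 6×138.24) = 816.5 kN.
Block shear: shear path 2×[39+3×55] = 2×204 mm, A_gv = 3264, A_nv = 2×(204 − 3.5×20)×8 = 2144 mm²; tension across gage: (61 − 1×20)×8 = 328 mm². R_n = min(0.6×450×2144, 0.6×350×3264) + 1.0×450×328 = min(578.88, 685.44) + 147.6 = 726.48 kN. φR_n = 0.75 × 726.48 = 544.9 kN.
Tension rupture (net): A_n = (148 − 2×20)×8 = 864 mm² (U = 1.0, A_e = A_n). φR_n = 0.75 × 450 × 864 = 291.6 kN.
Governing: min(448.8, 816.5, 544.9, 291.6) = 291.6 kN → net-section rupture.

291.6 kN (net-section rupture governs)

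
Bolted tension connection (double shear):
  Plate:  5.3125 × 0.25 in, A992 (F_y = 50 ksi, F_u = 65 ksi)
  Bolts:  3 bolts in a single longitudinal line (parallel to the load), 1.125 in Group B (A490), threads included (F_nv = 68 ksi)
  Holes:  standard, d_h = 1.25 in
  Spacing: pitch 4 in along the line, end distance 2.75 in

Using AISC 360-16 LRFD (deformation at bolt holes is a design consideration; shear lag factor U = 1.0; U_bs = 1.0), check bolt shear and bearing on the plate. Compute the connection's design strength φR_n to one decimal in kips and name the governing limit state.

Bolt shear: A_b = π(1.125)²/4 = 0.99402 in². φR_n = 0.75 × 68 × 0.99402 × 3 × 2 = 304.2 kips.
Bearing (0.25 in plate, F_u = 65 ksi): end bolts L_c = 2.75 − 1.25/2 = 2.125, R_n = min(1.2×2.125×0.25×65, 2.4×1.125×0.25×65) = 41.438 kips/bolt; interior L_c = 4 − 1.25 = 2.75, R_n = 43.875 kips/bolt. φR_n = 0.75 × (1×41.438 + 2×43.875) = 96.9 kips.
Governing: min(304.2, 96.9) = 96.9 kips → bearing.

96.9 kips (bearing governs)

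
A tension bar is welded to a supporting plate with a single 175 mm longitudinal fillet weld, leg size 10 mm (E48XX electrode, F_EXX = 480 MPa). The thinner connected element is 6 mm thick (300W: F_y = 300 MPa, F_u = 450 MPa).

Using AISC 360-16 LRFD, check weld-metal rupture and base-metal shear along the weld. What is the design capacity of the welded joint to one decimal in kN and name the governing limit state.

Weld metal: throat = 0.707×10 = 7.07 mm, L = 175 mm. φR_n = 0.75 × 0.6 × 480 × 7.07 × 175 = 267.2 kN.
Base metal shear (6 mm plate): yield φR_n = 1.0×0.6×300×6×175 = 189.0 kN; rupture φR_n = 0.75×0.6×450×6×175 = 212.6 kN; take 189.0 kN (yield).
Governing: min(267.2, 189.0) = 189.0 kN → base-metal shear.

189.0 kN (base-metal shear governs)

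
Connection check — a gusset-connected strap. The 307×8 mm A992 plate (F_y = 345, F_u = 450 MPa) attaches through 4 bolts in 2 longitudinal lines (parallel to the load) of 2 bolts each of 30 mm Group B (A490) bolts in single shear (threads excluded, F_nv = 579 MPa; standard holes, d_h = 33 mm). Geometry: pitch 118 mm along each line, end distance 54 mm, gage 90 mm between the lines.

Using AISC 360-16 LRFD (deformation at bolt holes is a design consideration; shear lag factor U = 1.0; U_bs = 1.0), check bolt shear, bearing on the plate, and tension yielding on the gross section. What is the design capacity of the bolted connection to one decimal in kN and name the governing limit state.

Bolt shear: A_b = π(30)²/4 = 706.86 mm². φR_n = 0.75 × 579 × 706.86 × 4 × 1 = 1227.8 kN.
Bearing (8 mm plate, F_u = 450 MPa): end bolts L_c = 54 − 33/2 = 37.5, R_n = min(1.2×37.5×8×450, 2.4×30×8×450) = 162 kN/bolt; interior L_c = 118 − 33 = 85, R_n = 259.2 kN/bolt. φR_n = 0.75 × (2×162 + 2×259.2) = 631.8 kN.
Tension yield (gross): A_g = 307×8 = 2456 mm². φR_n = 0.90 × 345 × 2456 = 762.6 kN.
Governing: min(1227.8, 631.8, 762.6) = 631.8 kN → bearing.

631.8 kN (bearing governs)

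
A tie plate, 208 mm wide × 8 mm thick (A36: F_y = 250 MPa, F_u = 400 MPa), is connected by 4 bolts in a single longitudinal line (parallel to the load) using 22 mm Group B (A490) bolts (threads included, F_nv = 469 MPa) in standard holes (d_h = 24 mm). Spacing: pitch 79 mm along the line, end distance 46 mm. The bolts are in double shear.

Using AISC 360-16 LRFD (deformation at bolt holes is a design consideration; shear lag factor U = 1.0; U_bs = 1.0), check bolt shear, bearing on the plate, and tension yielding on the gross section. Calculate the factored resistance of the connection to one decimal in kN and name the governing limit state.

374.4 kN (gross-section yield governs)

Bolt shear: A_b = π(22)²/4 = 380.13 mm². φR_n = 0.75 × 469 × 380.13 × 4 × 2 = 1069.7 kN.
Bearing (8 mm plate, F_u = 400 MPa): end bolts L_c = 46 − 24/2 = 34, R_n = min(1.2×34×8×400, 2.4×22×8×400) = 130.56 kN/bolt; interior L_c = 79 − 24 = 55, R_n = 168.96 kN/bolt. φR_n = 0.75 × (1×130.56 + 3×168.96) = 478.1 kN.
Tension yield (gross): A_g = 208×8 = 1664 mm². φR_n = 0.90 × 250 × 1664 = 374.4 kN.
Governing: min(1069.7, 478.1, 374.4) = 374.4 kN → gross-section yield.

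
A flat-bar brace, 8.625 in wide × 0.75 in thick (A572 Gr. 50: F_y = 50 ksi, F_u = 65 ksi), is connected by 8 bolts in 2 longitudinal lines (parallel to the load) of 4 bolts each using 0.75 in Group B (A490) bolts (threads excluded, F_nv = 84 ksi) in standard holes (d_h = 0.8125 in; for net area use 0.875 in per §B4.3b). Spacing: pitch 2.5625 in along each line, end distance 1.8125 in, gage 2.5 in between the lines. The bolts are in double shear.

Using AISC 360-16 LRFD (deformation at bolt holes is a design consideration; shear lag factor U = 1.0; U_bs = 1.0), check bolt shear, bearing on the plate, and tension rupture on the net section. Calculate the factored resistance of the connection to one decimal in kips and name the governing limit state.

Bolt shear: A_b = π(0.75)²/4 = 0.44179 in². φR_n = 0.75 × 84 × 0.44179 × 8 × 2 = 445.3 kips.
Bearing (0.75 in plate, F_u = 65 ksi): end bolts L_c = 1.8125 − 0.8125/2 = 1.40625, R_n = min(1.2×1.40625×0.75×65, 2.4×0.75×0.75×65) = 82.266 kips/bolt; interior L_c = 2.5625 − 0.8125 = 1.75, R_n = 87.75 kips/bolt. φR_n = 0.75 × (2×82.266 + 6×87.75) = 518.3 kips.
Tension rupture (net): A_n = (8.625 − 2×0.875)×0.75 = 5.1563 in² (U = 1.0, A_e = A_n). φR_n = 0.75 × 65 × 5.1563 = 251.4 kips.
Governing: min(445.3, 518.3, 251.4) = 251.4 kips → net-section rupture.

251.4 kips (net-section rupture governs)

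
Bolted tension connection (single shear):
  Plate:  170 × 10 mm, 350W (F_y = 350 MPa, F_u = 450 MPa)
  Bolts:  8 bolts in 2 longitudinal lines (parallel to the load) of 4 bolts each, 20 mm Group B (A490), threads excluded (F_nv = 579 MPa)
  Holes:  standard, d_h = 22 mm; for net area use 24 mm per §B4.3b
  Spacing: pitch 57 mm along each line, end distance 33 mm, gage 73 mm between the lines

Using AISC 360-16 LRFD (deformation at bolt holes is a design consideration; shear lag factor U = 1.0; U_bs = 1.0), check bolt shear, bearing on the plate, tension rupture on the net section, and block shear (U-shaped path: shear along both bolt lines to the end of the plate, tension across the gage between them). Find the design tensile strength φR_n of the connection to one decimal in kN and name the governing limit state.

Bolt shear: A_b = π(20)²/4 = 314.16 mm². φR_n = 0.75 × 579 × 314.16 × 8 × 1 = 1091.4 kN.
Bearing (10 mm plate, F_u = 450 MPa): end bolts L_c = 33 − 22/2 = 22, R_n = min(1.2×22×10×450, 2.4×20×10×450) = 118.8 kN/bolt; interior L_c = 57 − 22 = 35, R_n = 189 kN/bolt. φR_n = 0.75 × (2×118.8 + 6×189) = 1028.7 kN.
Tension rupture (net): A_n = (170 − 2×24)×10 = 1220 mm² (U = 1.0, A_e = A_n). φR_n = 0.75 × 450 × 1220 = 411.8 kN.
Block shear: shear path 2×[33+3×57] = 2×204 mm, A_gv = 4080, A_nv = 2×(204 − 3.5×24)×10 = 2400 mm²; tension across gage: (73 − 1×24)×10 = 490 mm². R_n = min(0.6×450×2400, 0.6×350×4080) + 1.0×450×490 = min(648, 856.8) + 220.5 = 868.5 kN. φR_n = 0.75 × 868.5 = 651.4 kN.
Governing: min(1091.4, 1028.7, 411.8, 651.4) = 411.8 kN → net-section rupture.

411.8 kN (net-section rupture governs)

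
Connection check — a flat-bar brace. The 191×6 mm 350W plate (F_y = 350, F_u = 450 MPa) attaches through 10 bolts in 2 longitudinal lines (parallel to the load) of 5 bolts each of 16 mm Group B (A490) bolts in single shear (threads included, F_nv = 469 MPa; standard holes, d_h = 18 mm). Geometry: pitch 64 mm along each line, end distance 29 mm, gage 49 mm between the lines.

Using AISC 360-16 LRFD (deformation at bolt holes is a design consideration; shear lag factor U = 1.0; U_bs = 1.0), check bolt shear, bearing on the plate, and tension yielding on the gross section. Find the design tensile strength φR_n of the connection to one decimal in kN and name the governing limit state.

Bolt shear: A_b = π(16)²/4 = 201.06 mm². φR_n = 0.75 × 469 × 201.06 × 10 × 1 = 707.2 kN.
Bearing (6 mm plate, F_u = 450 MPa): end bolts L_c = 29 − 18/2 = 20, R_n = min(1.2×20×6×450, 2.4×16×6×450) = 64.8 kN/bolt; interior L_c = 64 − 18 = 46, R_n = 103.68 kN/bolt. φR_n = 0.75 × (2×64.8 + 8×103.68) = 719.3 kN.
Tension yield (gross): A_g = 191×6 = 1146 mm². φR_n = 0.90 × 350 × 1146 = 361.0 kN.
Governing: min(707.2, 719.3, 361.0) = 361.0 kN → gross-section yield.

361.0 kN (gross-section yield governs)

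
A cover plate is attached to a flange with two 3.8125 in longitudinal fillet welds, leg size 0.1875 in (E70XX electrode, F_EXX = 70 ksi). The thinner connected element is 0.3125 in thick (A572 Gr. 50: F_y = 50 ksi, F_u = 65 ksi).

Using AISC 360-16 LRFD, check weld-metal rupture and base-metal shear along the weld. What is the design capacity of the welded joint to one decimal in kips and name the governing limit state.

Weld metal: throat = 0.707×0.1875 = 0.13256 in, L = 2×3.8125 = 7.625 in. φR_n = 0.75 × 0.6 × 70 × 0.13256 × 7.625 = 31.8 kips.
Base metal shear (0.3125 in plate): yield φR_n = 1.0×0.6×50×0.3125×7.625 = 71.5 kips; rupture φR_n = 0.75×0.6×65×0.3125×7.625 = 69.7 kips; take 69.7 kips (rupture).
Governing: min(31.8, 69.7) = 31.8 kips → weld metal.

31.8 kips (weld metal governs)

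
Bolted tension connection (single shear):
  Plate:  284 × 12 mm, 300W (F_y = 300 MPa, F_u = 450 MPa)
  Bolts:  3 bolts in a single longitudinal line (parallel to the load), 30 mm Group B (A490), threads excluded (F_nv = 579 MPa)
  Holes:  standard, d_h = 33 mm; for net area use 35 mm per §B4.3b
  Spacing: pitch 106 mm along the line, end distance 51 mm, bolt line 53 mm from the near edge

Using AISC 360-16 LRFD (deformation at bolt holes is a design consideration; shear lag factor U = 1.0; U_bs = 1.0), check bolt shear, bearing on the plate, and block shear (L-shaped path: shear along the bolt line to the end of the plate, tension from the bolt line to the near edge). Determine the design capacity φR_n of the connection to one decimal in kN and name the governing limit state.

569.8 kN (block shear governs)

Bolt shear: A_b = π(30)²/4 = 706.86 mm². φR_n = 0.75 × 579 × 706.86 × 3 × 1 = 920.9 kN.
Bearing (12 mm plate, F_u = 450 MPa): end bolts L_c = 51 − 33/2 = 34.5, R_n = min(1.2×34.5×12×450, 2.4×30×12×450) = 223.56 kN/bolt; interior L_c = 106 − 33 = 73, R_n = 388.8 kN/bolt. φR_n = 0.75 × (1×223.56 + 2×388.8) = 750.9 kN.
Block shear: shear path 1×[51+2×106] = 1×263 mm, A_gv = 3156, A_nv = 1×(263 − 2.5×35)×12 = 2106 mm²; tension to near edge: (53 − 0.5×35)×12 = 426 mm². R_n = min(0.6×450×2106, 0.6×300×3156) + 1.0×450×426 = min(568.62, 568.08) + 191.7 = 759.78 kN. φR_n = 0.75 × 759.78 = 569.8 kN.
Governing: min(920.9, 750.9, 569.8) = 569.8 kN → block shear.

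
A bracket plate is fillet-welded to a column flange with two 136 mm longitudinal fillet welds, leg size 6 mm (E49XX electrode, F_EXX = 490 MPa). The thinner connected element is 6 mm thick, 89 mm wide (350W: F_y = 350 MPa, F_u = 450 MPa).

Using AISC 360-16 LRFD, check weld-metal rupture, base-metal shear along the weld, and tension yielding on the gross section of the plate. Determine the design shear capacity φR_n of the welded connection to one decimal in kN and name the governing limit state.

168.2 kN (gross-section yield governs)

Weld metal: throat = 0.707×6 = 4.242 mm, L = 2×136 = 272 mm. φR_n = 0.75 × 0.6 × 490 × 4.242 × 272 = 254.4 kN.
Base metal shear (6 mm plate): yield φR_n = 1.0×0.6×350×6×272 = 342.7 kN; rupture φR_n = 0.75×0.6×450×6×272 = 330.5 kN; take 330.5 kN (rupture).
Tension yield (gross): A_g = 89×6 = 534 mm². φR_n = 0.90 × 350 × 534 = 168.2 kN.
Governing: min(254.4, 330.5, 168.2) = 168.2 kN → gross-section yield.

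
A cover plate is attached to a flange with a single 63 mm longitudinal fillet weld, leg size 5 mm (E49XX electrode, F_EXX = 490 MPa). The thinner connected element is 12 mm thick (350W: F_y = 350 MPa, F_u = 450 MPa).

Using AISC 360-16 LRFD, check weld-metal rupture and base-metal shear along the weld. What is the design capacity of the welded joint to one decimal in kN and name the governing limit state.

Weld metal: throat = 0.707×5 = 3.535 mm, L = 63 mm. φR_n = 0.75 × 0.6 × 490 × 3.535 × 63 = 49.1 kN.
Base metal shear (12 mm plate): yield φR_n = 1.0×0.6×350×12×63 = 158.8 kN; rupture φR_n = 0.75×0.6×450×12×63 = 153.1 kN; take 153.1 kN (rupture).
Governing: min(49.1, 153.1) = 49.1 kN → weld metal.

49.1 kN (weld metal governs)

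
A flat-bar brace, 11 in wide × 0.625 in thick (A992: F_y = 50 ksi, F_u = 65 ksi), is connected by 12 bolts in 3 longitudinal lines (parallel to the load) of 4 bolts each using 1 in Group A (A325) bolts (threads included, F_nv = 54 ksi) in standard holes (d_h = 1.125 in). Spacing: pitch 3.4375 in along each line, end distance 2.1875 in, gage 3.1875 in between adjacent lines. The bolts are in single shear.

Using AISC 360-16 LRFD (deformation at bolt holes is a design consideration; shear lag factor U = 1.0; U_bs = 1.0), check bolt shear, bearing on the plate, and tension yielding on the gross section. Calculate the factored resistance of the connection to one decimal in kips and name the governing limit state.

309.4 kips (gross-section yield governs)

Bolt shear: A_b = π(1)²/4 = 0.7854 in². φR_n = 0.75 × 54 × 0.7854 × 12 × 1 = 381.7 kips.
Bearing (0.625 in plate, F_u = 65 ksi): end bolts L_c = 2.1875 − 1.125/2 = 1.625, R_n = min(1.2×1.625×0.625×65, 2.4×1×0.625×65) = 79.219 kips/bolt; interior L_c = 3.4375 − 1.125 = 2.3125, R_n = 97.5 kips/bolt. φR_n = 0.75 × (3×79.219 + 9×97.5) = 836.4 kips.
Tension yield (gross): A_g = 11×0.625 = 6.875 in². φR_n = 0.90 × 50 × 6.875 = 309.4 kips.
Governing: min(381.7, 836.4, 309.4) = 309.4 kips → gross-section yield.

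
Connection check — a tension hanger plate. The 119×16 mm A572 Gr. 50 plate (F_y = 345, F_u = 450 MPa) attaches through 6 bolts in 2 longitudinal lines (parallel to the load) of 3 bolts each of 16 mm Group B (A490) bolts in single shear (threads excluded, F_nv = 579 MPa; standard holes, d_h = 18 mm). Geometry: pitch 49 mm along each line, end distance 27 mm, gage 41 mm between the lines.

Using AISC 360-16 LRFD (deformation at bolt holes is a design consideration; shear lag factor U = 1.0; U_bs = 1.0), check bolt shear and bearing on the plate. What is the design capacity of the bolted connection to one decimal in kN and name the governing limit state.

Bolt shear: A_b = π(16)²/4 = 201.06 mm². φR_n = 0.75 × 579 × 201.06 × 6 × 1 = 523.9 kN.
Bearing (16 mm plate, F_u = 450 MPa): end bolts L_c = 27 − 18/2 = 18, R_n = min(1.2×18×16×450, 2.4×16×16×450) = 155.52 kN/bolt; interior L_c = 49 − 18 = 31, R_n = 267.84 kN/bolt. φR_n = 0.75 × (2×155.52 + 4×267.84) = 1036.8 kN.
Governing: min(523.9, 1036.8) = 523.9 kN → bolt shear.

523.9 kN (bolt shear governs)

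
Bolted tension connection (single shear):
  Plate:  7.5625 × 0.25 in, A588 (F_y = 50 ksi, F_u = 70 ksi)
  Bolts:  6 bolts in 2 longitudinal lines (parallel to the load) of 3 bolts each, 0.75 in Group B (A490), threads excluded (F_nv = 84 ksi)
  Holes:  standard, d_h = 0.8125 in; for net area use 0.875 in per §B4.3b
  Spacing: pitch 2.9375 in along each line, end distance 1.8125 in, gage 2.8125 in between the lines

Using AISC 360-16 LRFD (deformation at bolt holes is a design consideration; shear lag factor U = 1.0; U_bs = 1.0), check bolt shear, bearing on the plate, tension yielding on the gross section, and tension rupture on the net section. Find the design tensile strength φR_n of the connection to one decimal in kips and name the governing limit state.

76.3 kips (net-section rupture governs)

Bolt shear: A_b = π(0.75)²/4 = 0.44179 in². φR_n = 0.75 × 84 × 0.44179 × 6 × 1 = 167.0 kips.
Bearing (0.25 in plate, F_u = 70 ksi): end bolts L_c = 1.8125 − 0.8125/2 = 1.40625, R_n = min(1.2×1.40625×0.25×70, 2.4×0.75×0.25×70) = 29.531 kips/bolt; interior L_c = 2.9375 − 0.8125 = 2.125, R_n = 31.5 kips/bolt. φR_n = 0.75 × (2×29.531 + 4×31.5) = 138.8 kips.
Tension yield (gross): A_g = 7.5625×0.25 = 1.8906 in². φR_n = 0.90 × 50 × 1.8906 = 85.1 kips.
Tension rupture (net): A_n = (7.5625 − 2×0.875)×0.25 = 1.4531 in² (U = 1.0, A_e = A_n). φR_n = 0.75 × 70 × 1.4531 = 76.3 kips.
Governing: min(167.0, 138.8, 85.1, 76.3) = 76.3 kips → net-section rupture.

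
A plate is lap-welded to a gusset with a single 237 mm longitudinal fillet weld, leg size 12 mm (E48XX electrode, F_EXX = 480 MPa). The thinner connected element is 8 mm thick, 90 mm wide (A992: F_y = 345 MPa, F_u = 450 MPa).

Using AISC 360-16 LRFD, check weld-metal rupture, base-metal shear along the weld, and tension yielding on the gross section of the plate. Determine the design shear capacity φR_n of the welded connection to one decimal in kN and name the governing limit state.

Weld metal: throat = 0.707×12 = 8.484 mm, L = 237 mm. φR_n = 0.75 × 0.6 × 480 × 8.484 × 237 = 434.3 kN.
Base metal shear (8 mm plate): yield φR_n = 1.0×0.6×345×8×237 = 392.5 kN; rupture φR_n = 0.75×0.6×450×8×237 = 383.9 kN; take 383.9 kN (rupture).
Tension yield (gross): A_g = 90×8 = 720 mm². φR_n = 0.90 × 345 × 720 = 223.6 kN.
Governing: min(434.3, 383.9, 223.6) = 223.6 kN → gross-section yield.

223.6 kN (gross-section yield governs)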